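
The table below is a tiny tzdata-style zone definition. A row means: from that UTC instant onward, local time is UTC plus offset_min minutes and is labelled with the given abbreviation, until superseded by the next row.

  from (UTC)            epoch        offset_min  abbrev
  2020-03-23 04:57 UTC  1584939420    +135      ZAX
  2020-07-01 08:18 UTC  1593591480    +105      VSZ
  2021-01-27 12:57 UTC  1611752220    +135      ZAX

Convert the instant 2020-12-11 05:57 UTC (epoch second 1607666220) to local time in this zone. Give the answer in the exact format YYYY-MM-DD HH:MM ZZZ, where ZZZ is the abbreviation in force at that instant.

2020-12-11 07:42 VSZ

Query: 2020-12-11 05:57 UTC
Rule 2/3 (VSZ, +01:45): 2020-07-01 08:18 UTC ≤ query < 2021-01-27 12:57 UTC
5·60 + 57 + 105 = 462 min
462 = 0·1440 + 462; 462 = 7·60 + 42 → 07:42, same day
→ 2020-12-11 07:42 VSZ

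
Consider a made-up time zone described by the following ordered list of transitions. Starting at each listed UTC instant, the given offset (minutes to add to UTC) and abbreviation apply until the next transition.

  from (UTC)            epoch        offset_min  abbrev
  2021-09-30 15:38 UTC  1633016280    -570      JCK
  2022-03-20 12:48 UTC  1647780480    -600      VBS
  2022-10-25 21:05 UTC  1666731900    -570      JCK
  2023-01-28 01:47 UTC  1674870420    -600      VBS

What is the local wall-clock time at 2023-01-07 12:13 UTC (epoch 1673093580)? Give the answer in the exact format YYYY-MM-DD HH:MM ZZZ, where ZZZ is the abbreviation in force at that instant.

Query: 2023-01-07 12:13 UTC
Rule 3/4 (JCK, -09:30): 2022-10-25 21:05 UTC ≤ query < 2023-01-28 01:47 UTC
12·60 + 13 - 570 = 163 min
163 = 0·1440 + 163; 163 = 2·60 + 43 → 02:43, same day
→ 2023-01-07 02:43 JCK

2023-01-07 02:43 JCK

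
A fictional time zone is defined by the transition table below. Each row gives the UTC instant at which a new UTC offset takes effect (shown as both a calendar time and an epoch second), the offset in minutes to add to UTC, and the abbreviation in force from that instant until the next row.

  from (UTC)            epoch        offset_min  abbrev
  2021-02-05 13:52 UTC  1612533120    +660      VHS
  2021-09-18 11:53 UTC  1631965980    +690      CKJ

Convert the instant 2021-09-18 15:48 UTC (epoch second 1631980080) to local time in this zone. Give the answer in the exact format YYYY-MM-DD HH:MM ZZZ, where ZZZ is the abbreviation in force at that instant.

Query: 2021-09-18 15:48 UTC
Rule 2/2 (CKJ, +11:30): 2021-09-18 11:53 UTC ≤ query < +∞
15·60 + 48 + 690 = 1638 min
1638 = 1·1440 + 198; 198 = 3·60 + 18 → 03:18, 2021-09-18 + 1 day = 2021-09-19
→ 2021-09-19 03:18 CKJ

2021-09-19 03:18 CKJ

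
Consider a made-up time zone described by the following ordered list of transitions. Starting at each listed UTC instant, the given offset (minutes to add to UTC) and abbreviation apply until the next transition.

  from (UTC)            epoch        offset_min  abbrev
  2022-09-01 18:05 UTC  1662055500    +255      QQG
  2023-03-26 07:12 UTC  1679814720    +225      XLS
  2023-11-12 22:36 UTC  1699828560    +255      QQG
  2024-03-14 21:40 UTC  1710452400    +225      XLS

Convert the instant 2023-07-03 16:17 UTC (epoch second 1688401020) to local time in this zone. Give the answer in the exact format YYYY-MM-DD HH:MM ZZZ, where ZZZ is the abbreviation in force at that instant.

Query: 2023-07-03 16:17 UTC
Rule 2/4 (XLS, +03:45): 2023-03-26 07:12 UTC ≤ query < 2023-11-12 22:36 UTC
16·60 + 17 + 225 = 1202 min
1202 = 0·1440 + 1202; 1202 = 20·60 + 2 → 20:02, same day
→ 2023-07-03 20:02 XLS

2023-07-03 20:02 XLS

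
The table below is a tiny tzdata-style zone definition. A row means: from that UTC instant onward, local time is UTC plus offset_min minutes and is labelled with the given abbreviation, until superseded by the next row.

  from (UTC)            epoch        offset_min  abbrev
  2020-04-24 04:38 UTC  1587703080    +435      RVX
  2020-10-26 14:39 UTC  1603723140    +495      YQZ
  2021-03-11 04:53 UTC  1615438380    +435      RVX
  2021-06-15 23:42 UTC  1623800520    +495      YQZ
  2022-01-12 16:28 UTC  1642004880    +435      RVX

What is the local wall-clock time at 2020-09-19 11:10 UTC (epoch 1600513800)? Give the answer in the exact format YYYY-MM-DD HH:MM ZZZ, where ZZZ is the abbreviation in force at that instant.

Query: 2020-09-19 11:10 UTC
Rule 1/5 (RVX, +07:15): 2020-04-24 04:38 UTC ≤ query < 2020-10-26 14:39 UTC
11·60 + 10 + 435 = 1105 min
1105 = 0·1440 + 1105; 1105 = 18·60 + 25 → 18:25, same day
→ 2020-09-19 18:25 RVX

2020-09-19 18:25 RVX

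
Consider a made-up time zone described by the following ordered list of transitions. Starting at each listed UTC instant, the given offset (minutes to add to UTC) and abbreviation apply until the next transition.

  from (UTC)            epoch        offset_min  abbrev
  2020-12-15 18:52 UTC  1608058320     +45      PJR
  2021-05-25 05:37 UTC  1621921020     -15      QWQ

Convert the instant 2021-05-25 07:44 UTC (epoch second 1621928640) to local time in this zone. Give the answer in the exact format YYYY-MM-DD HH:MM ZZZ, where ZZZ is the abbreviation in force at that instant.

Query: 2021-05-25 07:44 UTC
Rule 2/2 (QWQ, -00:15): 2021-05-25 05:37 UTC ≤ query < +∞
7·60 + 44 - 15 = 449 min
449 = 0·1440 + 449; 449 = 7·60 + 29 → 07:29, same day
→ 2021-05-25 07:29 QWQ

2021-05-25 07:29 QWQ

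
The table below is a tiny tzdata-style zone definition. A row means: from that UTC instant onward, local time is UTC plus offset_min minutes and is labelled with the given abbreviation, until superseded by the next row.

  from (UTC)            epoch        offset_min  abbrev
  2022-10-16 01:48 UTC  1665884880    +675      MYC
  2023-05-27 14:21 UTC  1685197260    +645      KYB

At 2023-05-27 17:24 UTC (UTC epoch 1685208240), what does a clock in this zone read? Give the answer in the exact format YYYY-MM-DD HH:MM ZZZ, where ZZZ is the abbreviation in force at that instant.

2023-05-28 04:09 KYB

Query: 2023-05-27 17:24 UTC
Rule 2/2 (KYB, +10:45): 2023-05-27 14:21 UTC ≤ query < +∞
17·60 + 24 + 645 = 1689 min
1689 = 1·1440 + 249; 249 = 4·60 + 9 → 04:09, 2023-05-27 + 1 day = 2023-05-28
→ 2023-05-28 04:09 KYB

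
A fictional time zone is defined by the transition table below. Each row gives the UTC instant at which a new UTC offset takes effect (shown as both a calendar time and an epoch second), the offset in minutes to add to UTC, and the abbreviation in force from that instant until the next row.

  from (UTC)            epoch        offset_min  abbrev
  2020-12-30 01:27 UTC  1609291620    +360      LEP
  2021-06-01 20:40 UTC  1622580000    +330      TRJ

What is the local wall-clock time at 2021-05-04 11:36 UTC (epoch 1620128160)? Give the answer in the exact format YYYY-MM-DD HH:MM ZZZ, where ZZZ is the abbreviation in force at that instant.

Query: 2021-05-04 11:36 UTC
Rule 1/2 (LEP, +06:00): 2020-12-30 01:27 UTC ≤ query < 2021-06-01 20:40 UTC
11·60 + 36 + 360 = 1056 min
1056 = 0·1440 + 1056; 1056 = 17·60 + 36 → 17:36, same day
→ 2021-05-04 17:36 LEP

2021-05-04 17:36 LEP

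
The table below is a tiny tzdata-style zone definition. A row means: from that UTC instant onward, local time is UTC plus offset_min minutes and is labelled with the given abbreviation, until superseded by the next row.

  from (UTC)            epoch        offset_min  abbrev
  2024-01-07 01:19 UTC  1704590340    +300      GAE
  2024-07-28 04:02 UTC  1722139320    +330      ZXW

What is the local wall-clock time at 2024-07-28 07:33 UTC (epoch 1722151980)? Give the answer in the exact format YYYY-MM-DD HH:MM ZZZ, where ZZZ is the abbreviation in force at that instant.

2024-07-28 13:03 ZXW

Query: 2024-07-28 07:33 UTC
Rule 2/2 (ZXW, +05:30): 2024-07-28 04:02 UTC ≤ query < +∞
7·60 + 33 + 330 = 783 min
783 = 0·1440 + 783; 783 = 13·60 + 3 → 13:03, same day
→ 2024-07-28 13:03 ZXW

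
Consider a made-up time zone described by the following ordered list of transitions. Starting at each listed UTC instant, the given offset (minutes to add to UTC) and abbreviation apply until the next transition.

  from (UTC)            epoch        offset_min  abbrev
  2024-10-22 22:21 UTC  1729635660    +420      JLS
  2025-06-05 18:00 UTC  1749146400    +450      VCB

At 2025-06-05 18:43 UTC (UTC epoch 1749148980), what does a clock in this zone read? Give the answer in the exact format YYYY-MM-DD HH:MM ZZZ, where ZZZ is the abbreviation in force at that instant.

Query: 2025-06-05 18:43 UTC
Rule 2/2 (VCB, +07:30): 2025-06-05 18:00 UTC ≤ query < +∞
18·60 + 43 + 450 = 1573 min
1573 = 1·1440 + 133; 133 = 2·60 + 13 → 02:13, 2025-06-05 + 1 day = 2025-06-06
→ 2025-06-06 02:13 VCB

2025-06-06 02:13 VCB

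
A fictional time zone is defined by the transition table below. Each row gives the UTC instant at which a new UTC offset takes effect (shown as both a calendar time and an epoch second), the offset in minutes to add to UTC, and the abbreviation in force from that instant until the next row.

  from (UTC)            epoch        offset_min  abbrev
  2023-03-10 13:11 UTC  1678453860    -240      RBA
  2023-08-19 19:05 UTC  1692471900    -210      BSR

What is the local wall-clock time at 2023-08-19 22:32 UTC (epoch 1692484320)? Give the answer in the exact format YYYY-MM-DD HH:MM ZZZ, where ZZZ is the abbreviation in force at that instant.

2023-08-19 19:02 BSR

Query: 2023-08-19 22:32 UTC
Rule 2/2 (BSR, -03:30): 2023-08-19 19:05 UTC ≤ query < +∞
22·60 + 32 - 210 = 1142 min
1142 = 0·1440 + 1142; 1142 = 19·60 + 2 → 19:02, same day
→ 2023-08-19 19:02 BSR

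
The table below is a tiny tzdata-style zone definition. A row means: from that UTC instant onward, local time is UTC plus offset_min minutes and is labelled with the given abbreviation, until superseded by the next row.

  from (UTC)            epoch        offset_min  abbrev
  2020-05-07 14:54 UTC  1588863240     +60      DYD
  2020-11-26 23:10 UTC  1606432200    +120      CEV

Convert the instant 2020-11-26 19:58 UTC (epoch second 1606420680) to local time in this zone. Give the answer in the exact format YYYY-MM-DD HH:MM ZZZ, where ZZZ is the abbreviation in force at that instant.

2020-11-26 20:58 DYD

Query: 2020-11-26 19:58 UTC
Rule 1/2 (DYD, +01:00): 2020-05-07 14:54 UTC ≤ query < 2020-11-26 23:10 UTC
19·60 + 58 + 60 = 1258 min
1258 = 0·1440 + 1258; 1258 = 20·60 + 58 → 20:58, same day
→ 2020-11-26 20:58 DYD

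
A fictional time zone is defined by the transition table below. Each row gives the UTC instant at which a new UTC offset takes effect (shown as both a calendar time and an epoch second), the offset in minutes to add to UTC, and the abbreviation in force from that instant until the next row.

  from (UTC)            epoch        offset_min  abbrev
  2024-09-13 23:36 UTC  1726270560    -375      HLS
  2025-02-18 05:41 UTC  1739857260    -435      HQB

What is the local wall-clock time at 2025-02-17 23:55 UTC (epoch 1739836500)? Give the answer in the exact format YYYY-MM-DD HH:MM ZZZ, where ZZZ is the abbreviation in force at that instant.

Query: 2025-02-17 23:55 UTC
Rule 1/2 (HLS, -06:15): 2024-09-13 23:36 UTC ≤ query < 2025-02-18 05:41 UTC
23·60 + 55 - 375 = 1060 min
1060 = 0·1440 + 1060; 1060 = 17·60 + 40 → 17:40, same day
→ 2025-02-17 17:40 HLS

2025-02-17 17:40 HLS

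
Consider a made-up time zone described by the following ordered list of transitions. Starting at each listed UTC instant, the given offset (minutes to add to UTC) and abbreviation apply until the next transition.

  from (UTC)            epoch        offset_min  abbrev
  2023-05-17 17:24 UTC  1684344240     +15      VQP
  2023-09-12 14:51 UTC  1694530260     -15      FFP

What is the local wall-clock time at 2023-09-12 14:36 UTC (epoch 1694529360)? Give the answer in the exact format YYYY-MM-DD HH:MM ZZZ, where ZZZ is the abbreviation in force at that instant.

Query: 2023-09-12 14:36 UTC
Rule 1/2 (VQP, +00:15): 2023-05-17 17:24 UTC ≤ query < 2023-09-12 14:51 UTC
14·60 + 36 + 15 = 891 min
891 = 0·1440 + 891; 891 = 14·60 + 51 → 14:51, same day
→ 2023-09-12 14:51 VQP

2023-09-12 14:51 VQP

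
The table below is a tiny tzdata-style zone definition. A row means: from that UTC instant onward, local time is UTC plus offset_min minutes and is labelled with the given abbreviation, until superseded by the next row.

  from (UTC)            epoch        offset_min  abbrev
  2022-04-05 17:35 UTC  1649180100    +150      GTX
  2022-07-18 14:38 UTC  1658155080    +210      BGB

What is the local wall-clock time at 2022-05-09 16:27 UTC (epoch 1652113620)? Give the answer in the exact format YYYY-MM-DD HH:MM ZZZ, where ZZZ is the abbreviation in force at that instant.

2022-05-09 18:57 GTX

Query: 2022-05-09 16:27 UTC
Rule 1/2 (GTX, +02:30): 2022-04-05 17:35 UTC ≤ query < 2022-07-18 14:38 UTC
16·60 + 27 + 150 = 1137 min
1137 = 0·1440 + 1137; 1137 = 18·60 + 57 → 18:57, same day
→ 2022-05-09 18:57 GTX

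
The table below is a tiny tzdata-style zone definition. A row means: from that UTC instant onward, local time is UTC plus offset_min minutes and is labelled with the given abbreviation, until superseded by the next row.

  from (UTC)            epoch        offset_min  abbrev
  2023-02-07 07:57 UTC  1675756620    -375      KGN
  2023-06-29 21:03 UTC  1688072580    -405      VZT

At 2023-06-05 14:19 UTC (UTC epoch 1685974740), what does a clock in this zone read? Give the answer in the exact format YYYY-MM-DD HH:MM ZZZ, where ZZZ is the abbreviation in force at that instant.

Query: 2023-06-05 14:19 UTC
Rule 1/2 (KGN, -06:15): 2023-02-07 07:57 UTC ≤ query < 2023-06-29 21:03 UTC
14·60 + 19 - 375 = 484 min
484 = 0·1440 + 484; 484 = 8·60 + 4 → 08:04, same day
→ 2023-06-05 08:04 KGN

2023-06-05 08:04 KGN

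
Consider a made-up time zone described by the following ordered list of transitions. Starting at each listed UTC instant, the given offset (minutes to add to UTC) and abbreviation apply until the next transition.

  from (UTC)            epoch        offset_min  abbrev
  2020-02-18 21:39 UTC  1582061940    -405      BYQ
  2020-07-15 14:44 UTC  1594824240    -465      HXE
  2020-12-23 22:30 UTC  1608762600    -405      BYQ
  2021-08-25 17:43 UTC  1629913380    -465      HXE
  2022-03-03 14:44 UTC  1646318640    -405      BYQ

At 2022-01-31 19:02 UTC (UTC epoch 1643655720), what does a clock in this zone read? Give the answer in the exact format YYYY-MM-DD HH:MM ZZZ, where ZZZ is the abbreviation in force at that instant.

Query: 2022-01-31 19:02 UTC
Rule 4/5 (HXE, -07:45): 2021-08-25 17:43 UTC ≤ query < 2022-03-03 14:44 UTC
19·60 + 2 - 465 = 677 min
677 = 0·1440 + 677; 677 = 11·60 + 17 → 11:17, same day
→ 2022-01-31 11:17 HXE

2022-01-31 11:17 HXE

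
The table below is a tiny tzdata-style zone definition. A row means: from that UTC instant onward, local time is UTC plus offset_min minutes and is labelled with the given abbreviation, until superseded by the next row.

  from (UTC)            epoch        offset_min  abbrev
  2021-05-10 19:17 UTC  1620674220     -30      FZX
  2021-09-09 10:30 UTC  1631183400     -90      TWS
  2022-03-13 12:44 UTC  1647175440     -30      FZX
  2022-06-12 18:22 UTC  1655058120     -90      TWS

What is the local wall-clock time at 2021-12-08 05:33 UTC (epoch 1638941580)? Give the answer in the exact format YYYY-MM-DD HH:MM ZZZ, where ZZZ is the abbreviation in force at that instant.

2021-12-08 04:03 TWS

Query: 2021-12-08 05:33 UTC
Rule 2/4 (TWS, -01:30): 2021-09-09 10:30 UTC ≤ query < 2022-03-13 12:44 UTC
5·60 + 33 - 90 = 243 min
243 = 0·1440 + 243; 243 = 4·60 + 3 → 04:03, same day
→ 2021-12-08 04:03 TWS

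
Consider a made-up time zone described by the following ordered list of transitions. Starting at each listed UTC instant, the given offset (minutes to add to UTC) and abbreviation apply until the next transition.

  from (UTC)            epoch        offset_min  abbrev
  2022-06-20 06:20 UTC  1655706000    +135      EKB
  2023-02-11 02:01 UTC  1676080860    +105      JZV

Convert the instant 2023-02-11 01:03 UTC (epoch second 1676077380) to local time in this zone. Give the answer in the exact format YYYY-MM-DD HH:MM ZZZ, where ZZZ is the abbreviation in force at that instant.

2023-02-11 03:18 EKB

Query: 2023-02-11 01:03 UTC
Rule 1/2 (EKB, +02:15): 2022-06-20 06:20 UTC ≤ query < 2023-02-11 02:01 UTC
1·60 + 3 + 135 = 198 min
198 = 0·1440 + 198; 198 = 3·60 + 18 → 03:18, same day
→ 2023-02-11 03:18 EKB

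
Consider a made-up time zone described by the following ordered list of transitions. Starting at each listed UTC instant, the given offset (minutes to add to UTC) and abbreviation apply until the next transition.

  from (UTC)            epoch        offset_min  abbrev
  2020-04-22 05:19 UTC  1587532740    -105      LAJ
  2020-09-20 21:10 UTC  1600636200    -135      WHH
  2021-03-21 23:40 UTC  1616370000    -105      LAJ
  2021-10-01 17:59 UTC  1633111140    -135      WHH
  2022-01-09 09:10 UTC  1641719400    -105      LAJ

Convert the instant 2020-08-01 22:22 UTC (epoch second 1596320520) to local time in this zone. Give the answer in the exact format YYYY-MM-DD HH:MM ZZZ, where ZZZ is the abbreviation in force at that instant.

2020-08-01 20:37 LAJ

Query: 2020-08-01 22:22 UTC
Rule 1/5 (LAJ, -01:45): 2020-04-22 05:19 UTC ≤ query < 2020-09-20 21:10 UTC
22·60 + 22 - 105 = 1237 min
1237 = 0·1440 + 1237; 1237 = 20·60 + 37 → 20:37, same day
→ 2020-08-01 20:37 LAJ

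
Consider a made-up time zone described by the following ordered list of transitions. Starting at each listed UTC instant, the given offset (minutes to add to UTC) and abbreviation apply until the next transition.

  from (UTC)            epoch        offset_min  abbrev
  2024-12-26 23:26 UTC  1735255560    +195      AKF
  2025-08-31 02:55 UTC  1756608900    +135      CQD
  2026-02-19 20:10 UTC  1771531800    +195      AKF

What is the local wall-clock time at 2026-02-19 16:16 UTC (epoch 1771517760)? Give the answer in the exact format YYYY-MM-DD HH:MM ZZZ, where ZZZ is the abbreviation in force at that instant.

Query: 2026-02-19 16:16 UTC
Rule 2/3 (CQD, +02:15): 2025-08-31 02:55 UTC ≤ query < 2026-02-19 20:10 UTC
16·60 + 16 + 135 = 1111 min
1111 = 0·1440 + 1111; 1111 = 18·60 + 31 → 18:31, same day
→ 2026-02-19 18:31 CQD

2026-02-19 18:31 CQD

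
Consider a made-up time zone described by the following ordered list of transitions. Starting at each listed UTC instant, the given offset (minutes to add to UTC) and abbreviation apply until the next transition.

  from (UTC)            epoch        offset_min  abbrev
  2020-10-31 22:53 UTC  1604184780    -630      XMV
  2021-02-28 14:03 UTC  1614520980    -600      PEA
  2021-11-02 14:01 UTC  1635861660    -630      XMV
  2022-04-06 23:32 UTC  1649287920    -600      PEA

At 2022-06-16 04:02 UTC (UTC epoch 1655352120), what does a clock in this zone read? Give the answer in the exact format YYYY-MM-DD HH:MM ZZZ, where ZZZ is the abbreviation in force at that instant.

Query: 2022-06-16 04:02 UTC
Rule 4/4 (PEA, -10:00): 2022-04-06 23:32 UTC ≤ query < +∞
4·60 + 2 - 600 = -358 min
-358 = -1·1440 + 1082; 1082 = 18·60 + 2 → 18:02, 2022-06-16 - 1 day = 2022-06-15
→ 2022-06-15 18:02 PEA

2022-06-15 18:02 PEA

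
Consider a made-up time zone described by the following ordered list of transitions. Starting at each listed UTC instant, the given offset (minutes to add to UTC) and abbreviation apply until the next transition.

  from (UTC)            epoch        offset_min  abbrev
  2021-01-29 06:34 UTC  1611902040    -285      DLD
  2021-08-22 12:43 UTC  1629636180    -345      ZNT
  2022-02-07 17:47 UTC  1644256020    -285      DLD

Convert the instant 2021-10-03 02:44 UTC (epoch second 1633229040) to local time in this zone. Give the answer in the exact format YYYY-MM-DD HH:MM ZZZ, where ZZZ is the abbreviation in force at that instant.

2021-10-02 20:59 ZNT

Query: 2021-10-03 02:44 UTC
Rule 2/3 (ZNT, -05:45): 2021-08-22 12:43 UTC ≤ query < 2022-02-07 17:47 UTC
2·60 + 44 - 345 = -181 min
-181 = -1·1440 + 1259; 1259 = 20·60 + 59 → 20:59, 2021-10-03 - 1 day = 2021-10-02
→ 2021-10-02 20:59 ZNT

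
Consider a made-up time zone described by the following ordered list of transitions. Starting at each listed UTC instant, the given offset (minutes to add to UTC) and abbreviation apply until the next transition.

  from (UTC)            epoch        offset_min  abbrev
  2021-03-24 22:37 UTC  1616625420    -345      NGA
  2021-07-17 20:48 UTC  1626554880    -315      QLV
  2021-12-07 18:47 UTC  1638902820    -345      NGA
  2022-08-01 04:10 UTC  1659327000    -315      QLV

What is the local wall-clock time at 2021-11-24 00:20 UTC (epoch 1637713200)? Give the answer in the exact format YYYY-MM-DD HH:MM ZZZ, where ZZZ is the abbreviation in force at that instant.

Query: 2021-11-24 00:20 UTC
Rule 2/4 (QLV, -05:15): 2021-07-17 20:48 UTC ≤ query < 2021-12-07 18:47 UTC
0·60 + 20 - 315 = -295 min
-295 = -1·1440 + 1145; 1145 = 19·60 + 5 → 19:05, 2021-11-24 - 1 day = 2021-11-23
→ 2021-11-23 19:05 QLV

2021-11-23 19:05 QLV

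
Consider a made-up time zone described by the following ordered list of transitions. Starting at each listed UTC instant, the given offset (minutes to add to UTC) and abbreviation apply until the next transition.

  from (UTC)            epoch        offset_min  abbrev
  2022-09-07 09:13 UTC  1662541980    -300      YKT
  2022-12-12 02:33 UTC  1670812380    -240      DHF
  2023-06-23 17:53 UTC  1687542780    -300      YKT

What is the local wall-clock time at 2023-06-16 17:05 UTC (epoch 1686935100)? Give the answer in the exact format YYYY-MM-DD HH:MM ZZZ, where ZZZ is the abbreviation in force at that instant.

2023-06-16 13:05 DHF

Query: 2023-06-16 17:05 UTC
Rule 2/3 (DHF, -04:00): 2022-12-12 02:33 UTC ≤ query < 2023-06-23 17:53 UTC
17·60 + 5 - 240 = 785 min
785 = 0·1440 + 785; 785 = 13·60 + 5 → 13:05, same day
→ 2023-06-16 13:05 DHF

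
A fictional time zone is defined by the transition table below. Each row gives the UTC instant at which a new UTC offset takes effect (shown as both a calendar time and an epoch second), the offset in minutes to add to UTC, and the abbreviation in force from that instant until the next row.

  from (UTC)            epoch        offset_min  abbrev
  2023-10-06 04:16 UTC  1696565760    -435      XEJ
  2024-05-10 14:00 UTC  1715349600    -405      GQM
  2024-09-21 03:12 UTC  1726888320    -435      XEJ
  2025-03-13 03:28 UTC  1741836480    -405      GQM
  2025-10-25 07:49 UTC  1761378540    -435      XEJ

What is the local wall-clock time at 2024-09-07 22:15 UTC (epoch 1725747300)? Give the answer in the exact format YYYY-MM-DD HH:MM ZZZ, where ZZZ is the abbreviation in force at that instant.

Query: 2024-09-07 22:15 UTC
Rule 2/5 (GQM, -06:45): 2024-05-10 14:00 UTC ≤ query < 2024-09-21 03:12 UTC
22·60 + 15 - 405 = 930 min
930 = 0·1440 + 930; 930 = 15·60 + 30 → 15:30, same day
→ 2024-09-07 15:30 GQM

2024-09-07 15:30 GQM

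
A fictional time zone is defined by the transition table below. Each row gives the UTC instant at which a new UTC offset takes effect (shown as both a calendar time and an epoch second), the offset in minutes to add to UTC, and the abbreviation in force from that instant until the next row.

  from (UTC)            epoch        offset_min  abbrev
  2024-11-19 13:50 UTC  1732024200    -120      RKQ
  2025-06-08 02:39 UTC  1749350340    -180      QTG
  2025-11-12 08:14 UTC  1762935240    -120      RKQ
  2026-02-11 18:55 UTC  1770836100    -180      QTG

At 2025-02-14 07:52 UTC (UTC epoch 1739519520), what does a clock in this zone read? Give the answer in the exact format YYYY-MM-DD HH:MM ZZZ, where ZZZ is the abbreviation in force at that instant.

2025-02-14 05:52 RKQ

Query: 2025-02-14 07:52 UTC
Rule 1/4 (RKQ, -02:00): 2024-11-19 13:50 UTC ≤ query < 2025-06-08 02:39 UTC
7·60 + 52 - 120 = 352 min
352 = 0·1440 + 352; 352 = 5·60 + 52 → 05:52, same day
→ 2025-02-14 05:52 RKQ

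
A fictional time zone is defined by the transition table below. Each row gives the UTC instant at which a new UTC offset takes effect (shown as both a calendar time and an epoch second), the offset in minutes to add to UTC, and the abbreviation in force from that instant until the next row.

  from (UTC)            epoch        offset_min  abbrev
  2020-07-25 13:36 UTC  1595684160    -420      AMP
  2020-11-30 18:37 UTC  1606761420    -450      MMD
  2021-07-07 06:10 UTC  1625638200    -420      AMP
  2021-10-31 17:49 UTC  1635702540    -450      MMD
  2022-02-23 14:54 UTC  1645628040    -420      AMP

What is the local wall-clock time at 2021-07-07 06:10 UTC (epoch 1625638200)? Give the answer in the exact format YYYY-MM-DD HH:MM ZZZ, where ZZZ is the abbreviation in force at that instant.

Query: 2021-07-07 06:10 UTC
Rule 3/5 (AMP, -07:00): 2021-07-07 06:10 UTC ≤ query < 2021-10-31 17:49 UTC
6·60 + 10 - 420 = -50 min
-50 = -1·1440 + 1390; 1390 = 23·60 + 10 → 23:10, 2021-07-07 - 1 day = 2021-07-06
→ 2021-07-06 23:10 AMP

2021-07-06 23:10 AMP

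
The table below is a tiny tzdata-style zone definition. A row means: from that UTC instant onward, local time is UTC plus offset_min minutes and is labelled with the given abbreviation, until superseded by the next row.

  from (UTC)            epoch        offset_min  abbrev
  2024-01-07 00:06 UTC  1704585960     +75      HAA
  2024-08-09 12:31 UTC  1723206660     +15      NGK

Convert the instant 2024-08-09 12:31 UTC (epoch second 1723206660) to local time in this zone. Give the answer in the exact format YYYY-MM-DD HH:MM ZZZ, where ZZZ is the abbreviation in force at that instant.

Query: 2024-08-09 12:31 UTC
Rule 2/2 (NGK, +00:15): 2024-08-09 12:31 UTC ≤ query < +∞
12·60 + 31 + 15 = 766 min
766 = 0·1440 + 766; 766 = 12·60 + 46 → 12:46, same day
→ 2024-08-09 12:46 NGK

2024-08-09 12:46 NGK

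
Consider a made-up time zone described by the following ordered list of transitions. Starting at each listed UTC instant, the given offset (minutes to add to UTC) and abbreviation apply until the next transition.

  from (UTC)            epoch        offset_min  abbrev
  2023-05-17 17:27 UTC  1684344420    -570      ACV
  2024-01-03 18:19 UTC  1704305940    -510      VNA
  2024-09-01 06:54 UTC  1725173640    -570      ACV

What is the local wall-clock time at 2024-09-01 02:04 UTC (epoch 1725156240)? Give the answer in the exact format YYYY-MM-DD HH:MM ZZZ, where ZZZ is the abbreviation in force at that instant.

2024-08-31 17:34 VNA

Query: 2024-09-01 02:04 UTC
Rule 2/3 (VNA, -08:30): 2024-01-03 18:19 UTC ≤ query < 2024-09-01 06:54 UTC
2·60 + 4 - 510 = -386 min
-386 = -1·1440 + 1054; 1054 = 17·60 + 34 → 17:34, 2024-09-01 - 1 day = 2024-08-31
→ 2024-08-31 17:34 VNA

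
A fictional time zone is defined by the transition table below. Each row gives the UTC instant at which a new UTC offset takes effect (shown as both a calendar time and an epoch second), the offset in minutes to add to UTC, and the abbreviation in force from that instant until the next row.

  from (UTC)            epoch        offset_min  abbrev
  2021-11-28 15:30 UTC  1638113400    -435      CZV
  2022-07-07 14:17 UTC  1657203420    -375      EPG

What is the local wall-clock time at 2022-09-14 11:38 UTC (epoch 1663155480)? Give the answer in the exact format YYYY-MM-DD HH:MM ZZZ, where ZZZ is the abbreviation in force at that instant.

Query: 2022-09-14 11:38 UTC
Rule 2/2 (EPG, -06:15): 2022-07-07 14:17 UTC ≤ query < +∞
11·60 + 38 - 375 = 323 min
323 = 0·1440 + 323; 323 = 5·60 + 23 → 05:23, same day
→ 2022-09-14 05:23 EPG

2022-09-14 05:23 EPG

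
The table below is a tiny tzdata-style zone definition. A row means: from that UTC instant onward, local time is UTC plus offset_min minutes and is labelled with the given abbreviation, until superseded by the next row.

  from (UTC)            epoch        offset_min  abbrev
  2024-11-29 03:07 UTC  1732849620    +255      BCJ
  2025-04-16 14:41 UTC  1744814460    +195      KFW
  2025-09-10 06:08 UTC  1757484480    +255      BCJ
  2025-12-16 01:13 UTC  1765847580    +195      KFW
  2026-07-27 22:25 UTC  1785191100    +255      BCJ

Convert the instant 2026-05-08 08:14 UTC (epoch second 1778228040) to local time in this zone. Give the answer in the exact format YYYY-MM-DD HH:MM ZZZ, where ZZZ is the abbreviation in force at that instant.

2026-05-08 11:29 KFW

Query: 2026-05-08 08:14 UTC
Rule 4/5 (KFW, +03:15): 2025-12-16 01:13 UTC ≤ query < 2026-07-27 22:25 UTC
8·60 + 14 + 195 = 689 min
689 = 0·1440 + 689; 689 = 11·60 + 29 → 11:29, same day
→ 2026-05-08 11:29 KFW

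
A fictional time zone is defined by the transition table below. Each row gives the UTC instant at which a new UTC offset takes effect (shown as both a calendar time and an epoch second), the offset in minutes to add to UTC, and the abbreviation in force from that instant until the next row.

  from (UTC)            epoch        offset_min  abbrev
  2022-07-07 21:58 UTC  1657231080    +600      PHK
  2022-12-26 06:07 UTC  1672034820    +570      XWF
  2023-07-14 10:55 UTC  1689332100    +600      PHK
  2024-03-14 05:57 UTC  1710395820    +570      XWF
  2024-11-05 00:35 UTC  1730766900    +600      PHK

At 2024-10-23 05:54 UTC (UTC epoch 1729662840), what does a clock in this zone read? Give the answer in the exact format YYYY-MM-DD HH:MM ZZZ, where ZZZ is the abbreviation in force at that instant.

Query: 2024-10-23 05:54 UTC
Rule 4/5 (XWF, +09:30): 2024-03-14 05:57 UTC ≤ query < 2024-11-05 00:35 UTC
5·60 + 54 + 570 = 924 min
924 = 0·1440 + 924; 924 = 15·60 + 24 → 15:24, same day
→ 2024-10-23 15:24 XWF

2024-10-23 15:24 XWF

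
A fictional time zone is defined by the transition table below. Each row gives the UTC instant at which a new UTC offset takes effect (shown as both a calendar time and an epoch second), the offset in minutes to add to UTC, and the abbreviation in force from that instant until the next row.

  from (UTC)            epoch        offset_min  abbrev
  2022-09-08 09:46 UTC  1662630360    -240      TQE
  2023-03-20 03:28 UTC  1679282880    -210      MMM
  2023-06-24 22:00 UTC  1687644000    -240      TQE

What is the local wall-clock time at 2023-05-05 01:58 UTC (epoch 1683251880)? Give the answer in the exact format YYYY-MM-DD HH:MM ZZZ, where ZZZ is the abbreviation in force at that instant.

2023-05-04 22:28 MMM

Query: 2023-05-05 01:58 UTC
Rule 2/3 (MMM, -03:30): 2023-03-20 03:28 UTC ≤ query < 2023-06-24 22:00 UTC
1·60 + 58 - 210 = -92 min
-92 = -1·1440 + 1348; 1348 = 22·60 + 28 → 22:28, 2023-05-05 - 1 day = 2023-05-04
→ 2023-05-04 22:28 MMM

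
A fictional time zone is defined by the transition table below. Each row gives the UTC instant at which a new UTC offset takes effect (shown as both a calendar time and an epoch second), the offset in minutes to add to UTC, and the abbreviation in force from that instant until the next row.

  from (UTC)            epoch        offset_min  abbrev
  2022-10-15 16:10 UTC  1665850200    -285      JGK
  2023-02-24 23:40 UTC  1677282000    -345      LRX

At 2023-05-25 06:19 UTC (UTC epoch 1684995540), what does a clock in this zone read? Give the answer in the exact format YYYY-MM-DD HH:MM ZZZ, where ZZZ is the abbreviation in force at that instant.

Query: 2023-05-25 06:19 UTC
Rule 2/2 (LRX, -05:45): 2023-02-24 23:40 UTC ≤ query < +∞
6·60 + 19 - 345 = 34 min
34 = 0·1440 + 34; 34 = 0·60 + 34 → 00:34, same day
→ 2023-05-25 00:34 LRX

2023-05-25 00:34 LRX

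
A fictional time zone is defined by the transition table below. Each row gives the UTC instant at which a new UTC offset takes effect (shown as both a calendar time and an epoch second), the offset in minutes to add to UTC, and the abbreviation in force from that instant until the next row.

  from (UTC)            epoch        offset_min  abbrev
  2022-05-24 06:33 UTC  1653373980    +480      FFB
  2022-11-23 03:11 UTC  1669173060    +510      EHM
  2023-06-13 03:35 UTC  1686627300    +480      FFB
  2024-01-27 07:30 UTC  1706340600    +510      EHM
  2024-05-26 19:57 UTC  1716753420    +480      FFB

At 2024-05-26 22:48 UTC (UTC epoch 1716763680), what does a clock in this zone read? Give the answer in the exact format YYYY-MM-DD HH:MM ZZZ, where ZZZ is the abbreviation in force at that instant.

Query: 2024-05-26 22:48 UTC
Rule 5/5 (FFB, +08:00): 2024-05-26 19:57 UTC ≤ query < +∞
22·60 + 48 + 480 = 1848 min
1848 = 1·1440 + 408; 408 = 6·60 + 48 → 06:48, 2024-05-26 + 1 day = 2024-05-27
→ 2024-05-27 06:48 FFB

2024-05-27 06:48 FFB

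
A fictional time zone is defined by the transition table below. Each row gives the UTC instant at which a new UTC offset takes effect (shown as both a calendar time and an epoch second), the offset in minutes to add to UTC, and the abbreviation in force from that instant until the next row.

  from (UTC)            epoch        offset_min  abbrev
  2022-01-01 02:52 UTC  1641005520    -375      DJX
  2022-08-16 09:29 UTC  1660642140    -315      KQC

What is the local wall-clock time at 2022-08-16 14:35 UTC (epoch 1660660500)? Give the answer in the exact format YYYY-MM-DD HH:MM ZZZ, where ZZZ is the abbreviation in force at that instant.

2022-08-16 09:20 KQC

Query: 2022-08-16 14:35 UTC
Rule 2/2 (KQC, -05:15): 2022-08-16 09:29 UTC ≤ query < +∞
14·60 + 35 - 315 = 560 min
560 = 0·1440 + 560; 560 = 9·60 + 20 → 09:20, same day
→ 2022-08-16 09:20 KQC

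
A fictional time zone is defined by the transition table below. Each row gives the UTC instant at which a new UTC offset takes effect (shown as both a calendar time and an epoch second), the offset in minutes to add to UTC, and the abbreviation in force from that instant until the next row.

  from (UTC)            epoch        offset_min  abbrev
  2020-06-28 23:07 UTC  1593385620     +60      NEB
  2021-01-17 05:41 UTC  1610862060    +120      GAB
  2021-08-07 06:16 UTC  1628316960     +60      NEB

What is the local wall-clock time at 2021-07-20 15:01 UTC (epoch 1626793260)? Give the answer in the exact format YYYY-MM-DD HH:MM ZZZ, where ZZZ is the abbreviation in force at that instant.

2021-07-20 17:01 GAB

Query: 2021-07-20 15:01 UTC
Rule 2/3 (GAB, +02:00): 2021-01-17 05:41 UTC ≤ query < 2021-08-07 06:16 UTC
15·60 + 1 + 120 = 1021 min
1021 = 0·1440 + 1021; 1021 = 17·60 + 1 → 17:01, same day
→ 2021-07-20 17:01 GAB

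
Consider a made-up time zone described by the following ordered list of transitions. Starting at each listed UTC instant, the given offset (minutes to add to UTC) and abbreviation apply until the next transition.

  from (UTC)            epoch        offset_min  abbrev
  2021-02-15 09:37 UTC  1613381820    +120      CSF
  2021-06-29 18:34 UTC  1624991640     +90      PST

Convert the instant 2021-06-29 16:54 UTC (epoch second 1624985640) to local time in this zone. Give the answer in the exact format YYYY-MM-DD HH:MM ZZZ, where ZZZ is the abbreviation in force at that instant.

Query: 2021-06-29 16:54 UTC
Rule 1/2 (CSF, +02:00): 2021-02-15 09:37 UTC ≤ query < 2021-06-29 18:34 UTC
16·60 + 54 + 120 = 1134 min
1134 = 0·1440 + 1134; 1134 = 18·60 + 54 → 18:54, same day
→ 2021-06-29 18:54 CSF

2021-06-29 18:54 CSF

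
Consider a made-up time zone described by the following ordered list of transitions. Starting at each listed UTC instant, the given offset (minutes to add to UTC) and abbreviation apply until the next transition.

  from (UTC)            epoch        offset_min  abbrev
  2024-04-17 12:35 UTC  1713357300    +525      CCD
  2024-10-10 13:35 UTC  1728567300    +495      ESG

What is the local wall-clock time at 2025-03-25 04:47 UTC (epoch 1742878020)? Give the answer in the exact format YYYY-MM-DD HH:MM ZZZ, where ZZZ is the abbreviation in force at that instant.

Query: 2025-03-25 04:47 UTC
Rule 2/2 (ESG, +08:15): 2024-10-10 13:35 UTC ≤ query < +∞
4·60 + 47 + 495 = 782 min
782 = 0·1440 + 782; 782 = 13·60 + 2 → 13:02, same day
→ 2025-03-25 13:02 ESG

2025-03-25 13:02 ESG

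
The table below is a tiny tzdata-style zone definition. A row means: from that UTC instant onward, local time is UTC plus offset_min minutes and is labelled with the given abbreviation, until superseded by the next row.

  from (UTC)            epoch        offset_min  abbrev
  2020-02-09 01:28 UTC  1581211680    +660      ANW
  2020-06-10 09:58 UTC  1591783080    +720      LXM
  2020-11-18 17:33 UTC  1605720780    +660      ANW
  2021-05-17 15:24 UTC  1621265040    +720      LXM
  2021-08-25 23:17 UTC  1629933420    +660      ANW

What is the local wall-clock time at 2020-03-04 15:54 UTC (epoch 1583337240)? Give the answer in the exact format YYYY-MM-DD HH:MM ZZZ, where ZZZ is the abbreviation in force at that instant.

Query: 2020-03-04 15:54 UTC
Rule 1/5 (ANW, +11:00): 2020-02-09 01:28 UTC ≤ query < 2020-06-10 09:58 UTC
15·60 + 54 + 660 = 1614 min
1614 = 1·1440 + 174; 174 = 2·60 + 54 → 02:54, 2020-03-04 + 1 day = 2020-03-05
→ 2020-03-05 02:54 ANW

2020-03-05 02:54 ANW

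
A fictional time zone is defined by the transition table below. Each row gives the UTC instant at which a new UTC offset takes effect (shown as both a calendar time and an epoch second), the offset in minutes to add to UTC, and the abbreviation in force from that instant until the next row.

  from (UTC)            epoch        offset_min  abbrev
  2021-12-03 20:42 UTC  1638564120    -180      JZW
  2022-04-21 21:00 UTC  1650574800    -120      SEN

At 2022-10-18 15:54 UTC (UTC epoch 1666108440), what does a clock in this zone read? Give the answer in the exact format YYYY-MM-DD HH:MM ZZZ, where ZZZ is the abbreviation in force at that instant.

Query: 2022-10-18 15:54 UTC
Rule 2/2 (SEN, -02:00): 2022-04-21 21:00 UTC ≤ query < +∞
15·60 + 54 - 120 = 834 min
834 = 0·1440 + 834; 834 = 13·60 + 54 → 13:54, same day
→ 2022-10-18 13:54 SEN

2022-10-18 13:54 SEN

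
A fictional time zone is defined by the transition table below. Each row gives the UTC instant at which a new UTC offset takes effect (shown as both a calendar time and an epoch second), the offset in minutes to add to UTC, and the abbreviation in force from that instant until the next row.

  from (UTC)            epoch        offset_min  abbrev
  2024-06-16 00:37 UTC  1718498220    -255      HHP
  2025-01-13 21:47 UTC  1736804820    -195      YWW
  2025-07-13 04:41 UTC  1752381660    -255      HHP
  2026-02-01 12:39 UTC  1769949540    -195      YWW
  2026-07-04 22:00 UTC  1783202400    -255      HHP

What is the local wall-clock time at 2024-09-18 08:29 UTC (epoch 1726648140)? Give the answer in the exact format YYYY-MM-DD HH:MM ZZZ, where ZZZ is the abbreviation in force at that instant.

Query: 2024-09-18 08:29 UTC
Rule 1/5 (HHP, -04:15): 2024-06-16 00:37 UTC ≤ query < 2025-01-13 21:47 UTC
8·60 + 29 - 255 = 254 min
254 = 0·1440 + 254; 254 = 4·60 + 14 → 04:14, same day
→ 2024-09-18 04:14 HHP

2024-09-18 04:14 HHP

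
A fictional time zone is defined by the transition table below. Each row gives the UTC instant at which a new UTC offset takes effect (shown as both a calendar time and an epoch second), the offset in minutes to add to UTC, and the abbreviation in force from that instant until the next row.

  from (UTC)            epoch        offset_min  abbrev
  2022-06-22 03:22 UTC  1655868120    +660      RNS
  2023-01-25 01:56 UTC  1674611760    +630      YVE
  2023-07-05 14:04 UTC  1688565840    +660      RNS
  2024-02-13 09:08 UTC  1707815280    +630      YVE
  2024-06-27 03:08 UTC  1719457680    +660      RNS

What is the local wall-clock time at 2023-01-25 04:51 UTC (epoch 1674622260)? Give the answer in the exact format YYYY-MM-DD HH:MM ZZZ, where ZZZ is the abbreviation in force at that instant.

Query: 2023-01-25 04:51 UTC
Rule 2/5 (YVE, +10:30): 2023-01-25 01:56 UTC ≤ query < 2023-07-05 14:04 UTC
4·60 + 51 + 630 = 921 min
921 = 0·1440 + 921; 921 = 15·60 + 21 → 15:21, same day
→ 2023-01-25 15:21 YVE

2023-01-25 15:21 YVE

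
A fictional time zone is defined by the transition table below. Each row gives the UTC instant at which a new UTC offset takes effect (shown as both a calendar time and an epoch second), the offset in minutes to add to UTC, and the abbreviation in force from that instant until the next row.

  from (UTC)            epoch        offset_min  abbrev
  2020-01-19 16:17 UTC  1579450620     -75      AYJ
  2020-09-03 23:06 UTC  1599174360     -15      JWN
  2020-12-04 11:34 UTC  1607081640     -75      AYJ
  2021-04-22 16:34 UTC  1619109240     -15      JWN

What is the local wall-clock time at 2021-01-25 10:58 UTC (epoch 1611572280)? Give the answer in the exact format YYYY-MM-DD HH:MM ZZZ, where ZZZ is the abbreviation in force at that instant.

Query: 2021-01-25 10:58 UTC
Rule 3/4 (AYJ, -01:15): 2020-12-04 11:34 UTC ≤ query < 2021-04-22 16:34 UTC
10·60 + 58 - 75 = 583 min
583 = 0·1440 + 583; 583 = 9·60 + 43 → 09:43, same day
→ 2021-01-25 09:43 AYJ

2021-01-25 09:43 AYJ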